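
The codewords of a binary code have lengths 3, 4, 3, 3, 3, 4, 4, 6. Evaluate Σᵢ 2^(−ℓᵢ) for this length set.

0.703125

With common denominator 2^6 = 64: Σ 2^(−ℓᵢ) = 8/64 + 4/64 + 8/64 + 8/64 + 8/64 + 4/64 + 4/64 + 1/64 = 45/64 = 0.703125.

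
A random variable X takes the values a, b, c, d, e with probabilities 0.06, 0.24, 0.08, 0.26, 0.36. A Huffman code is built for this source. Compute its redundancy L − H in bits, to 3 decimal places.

0.075 bits

Entropy H = −Σ p log₂ p ≈ 2.0651 bits.
Huffman merges: 3/50+2/25→7/50; 7/50+6/25→19/50; 13/50+9/25→31/50; 19/50+31/50→1. L = 107/50 ≈ 2.1400.
L − H = 2.1400 − 2.0651 = 0.075 bits.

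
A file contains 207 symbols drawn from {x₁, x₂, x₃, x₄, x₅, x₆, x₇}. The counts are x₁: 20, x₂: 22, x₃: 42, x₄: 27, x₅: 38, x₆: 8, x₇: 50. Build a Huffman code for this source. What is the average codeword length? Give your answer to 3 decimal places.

Probabilities are the counts divided by 207.
Repeatedly combine the two least-probable nodes; the expected code length is the sum of the merged weights.
merge 8/207 + 20/207 → 28/207
merge 22/207 + 3/23 → 49/207
merge 28/207 + 38/207 → 22/69
merge 14/69 + 49/207 → 91/207
merge 50/207 + 22/69 → 116/207
merge 91/207 + 116/207 → 1
L = 28/207 + 49/207 + 22/69 + 91/207 + 116/207 + 1 = 557/207 ≈ 2.691 bits/symbol.

2.691 bits/symbol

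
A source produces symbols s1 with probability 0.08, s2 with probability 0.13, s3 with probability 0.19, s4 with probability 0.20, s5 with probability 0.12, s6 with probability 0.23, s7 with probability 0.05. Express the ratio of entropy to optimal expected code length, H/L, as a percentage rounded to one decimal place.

98.7%

Entropy H = −Σ p log₂ p ≈ 2.6646 bits.
Huffman merges: 1/20+2/25→13/100; 3/25+13/100→1/4; 13/100+19/100→8/25; 1/5+23/100→43/100; 1/4+8/25→57/100; 43/100+57/100→1. L = 27/10 ≈ 2.7000.
Efficiency = H/L = 2.6646/2.7000 = 98.7%.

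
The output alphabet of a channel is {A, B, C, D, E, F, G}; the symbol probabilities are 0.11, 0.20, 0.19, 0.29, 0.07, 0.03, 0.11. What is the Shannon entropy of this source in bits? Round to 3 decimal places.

2.558 bits

H = −Σ pᵢ log₂ pᵢ.
−0.11·log₂(0.11) = 0.3503
−0.20·log₂(0.20) = 0.4644
−0.19·log₂(0.19) = 0.4552
−0.29·log₂(0.29) = 0.5179
−0.07·log₂(0.07) = 0.2686
−0.03·log₂(0.03) = 0.1518
−0.11·log₂(0.11) = 0.3503
Sum ≈ 2.5584 → 2.558 bits.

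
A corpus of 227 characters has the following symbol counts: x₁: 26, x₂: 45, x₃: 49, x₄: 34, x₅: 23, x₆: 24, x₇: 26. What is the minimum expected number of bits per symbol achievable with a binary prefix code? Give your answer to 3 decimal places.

2.784 bits/symbol

Probabilities are the counts divided by 227.
Repeatedly combine the two least-probable nodes; the expected code length is the sum of the merged weights.
merge 23/227 + 24/227 → 47/227
merge 26/227 + 26/227 → 52/227
merge 34/227 + 45/227 → 79/227
merge 47/227 + 49/227 → 96/227
merge 52/227 + 79/227 → 131/227
merge 96/227 + 131/227 → 1
L = 47/227 + 52/227 + 79/227 + 96/227 + 131/227 + 1 = 632/227 ≈ 2.784 bits/symbol.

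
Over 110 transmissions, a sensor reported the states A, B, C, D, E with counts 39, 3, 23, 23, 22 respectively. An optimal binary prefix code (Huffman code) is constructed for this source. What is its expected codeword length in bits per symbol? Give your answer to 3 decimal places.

Probabilities are the counts divided by 110.
Repeatedly combine the two least-probable nodes; the expected code length is the sum of the merged weights.
merge 3/110 + 1/5 → 5/22
merge 23/110 + 23/110 → 23/55
merge 5/22 + 39/110 → 32/55
merge 23/55 + 32/55 → 1
L = 5/22 + 23/55 + 32/55 + 1 = 49/22 ≈ 2.227 bits/symbol.

2.227 bits/symbol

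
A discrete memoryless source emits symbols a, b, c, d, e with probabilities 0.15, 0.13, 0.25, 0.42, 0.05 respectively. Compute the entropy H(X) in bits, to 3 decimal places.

H = −Σ pᵢ log₂ pᵢ.
−0.15·log₂(0.15) = 0.4105
−0.13·log₂(0.13) = 0.3826
−0.25·log₂(0.25) = 0.5000
−0.42·log₂(0.42) = 0.5256
−0.05·log₂(0.05) = 0.2161
Sum ≈ 2.0349 → 2.035 bits.

2.035 bits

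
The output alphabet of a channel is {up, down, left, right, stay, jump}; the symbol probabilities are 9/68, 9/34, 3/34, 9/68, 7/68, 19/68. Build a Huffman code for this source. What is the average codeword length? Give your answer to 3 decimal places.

2.456 bits/symbol

Repeatedly combine the two least-probable nodes; the expected code length is the sum of the merged weights.
merge 3/34 + 7/68 → 13/68
merge 9/68 + 9/68 → 9/34
merge 13/68 + 9/34 → 31/68
merge 9/34 + 19/68 → 37/68
merge 31/68 + 37/68 → 1
L = 13/68 + 9/34 + 31/68 + 37/68 + 1 = 167/68 ≈ 2.456 bits/symbol.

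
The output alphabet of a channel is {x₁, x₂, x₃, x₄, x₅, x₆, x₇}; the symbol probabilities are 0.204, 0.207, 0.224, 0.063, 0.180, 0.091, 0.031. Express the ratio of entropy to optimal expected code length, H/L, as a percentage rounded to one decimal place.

Entropy H = −Σ p log₂ p ≈ 2.5883 bits.
Huffman merges: 31/1000+63/1000→47/500; 91/1000+47/500→37/200; 9/50+37/200→73/200; 51/250+207/1000→411/1000; 28/125+73/200→589/1000; 411/1000+589/1000→1. L = 661/250 ≈ 2.6440.
Efficiency = H/L = 2.5883/2.6440 = 97.9%.

97.9%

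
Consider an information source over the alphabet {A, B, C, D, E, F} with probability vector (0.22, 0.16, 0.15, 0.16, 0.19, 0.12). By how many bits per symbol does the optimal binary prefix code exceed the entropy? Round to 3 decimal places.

0.031 bits

Entropy H = −Σ p log₂ p ≈ 2.5594 bits.
Huffman merges: 3/25+3/20→27/100; 4/25+4/25→8/25; 19/100+11/50→41/100; 27/100+8/25→59/100; 41/100+59/100→1. L = 259/100 ≈ 2.5900.
L − H = 2.5900 − 2.5594 = 0.031 bits.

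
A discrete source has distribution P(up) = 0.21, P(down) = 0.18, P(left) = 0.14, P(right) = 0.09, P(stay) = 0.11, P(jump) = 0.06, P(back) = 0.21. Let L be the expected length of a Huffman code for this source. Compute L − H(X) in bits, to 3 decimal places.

0.035 bits

Entropy H = −Σ p log₂ p ≈ 2.6945 bits.
Huffman merges: 3/50+9/100→3/20; 11/100+7/50→1/4; 3/20+9/50→33/100; 21/100+21/100→21/50; 1/4+33/100→29/50; 21/50+29/50→1. L = 273/100 ≈ 2.7300.
L − H = 2.7300 − 2.6945 = 0.035 bits.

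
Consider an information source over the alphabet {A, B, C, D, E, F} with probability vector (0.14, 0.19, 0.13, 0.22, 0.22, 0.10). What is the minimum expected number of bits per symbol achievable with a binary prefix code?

Repeatedly combine the two least-probable nodes; the expected code length is the sum of the merged weights.
merge 1/10 + 13/100 → 23/100
merge 7/50 + 19/100 → 33/100
merge 11/50 + 11/50 → 11/25
merge 23/100 + 33/100 → 14/25
merge 11/25 + 14/25 → 1
L = 23/100 + 33/100 + 11/25 + 14/25 + 1 = 64/25 = 2.56 bits/symbol.

2.56 bits/symbol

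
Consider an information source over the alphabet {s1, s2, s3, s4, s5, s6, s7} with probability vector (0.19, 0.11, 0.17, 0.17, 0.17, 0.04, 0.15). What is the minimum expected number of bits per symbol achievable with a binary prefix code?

2.79 bits/symbol

Repeatedly combine the two least-probable nodes; the expected code length is the sum of the merged weights.
merge 1/25 + 11/100 → 3/20
merge 3/20 + 3/20 → 3/10
merge 17/100 + 17/100 → 17/50
merge 17/100 + 19/100 → 9/25
merge 3/10 + 17/50 → 16/25
merge 9/25 + 16/25 → 1
L = 3/20 + 3/10 + 17/50 + 9/25 + 16/25 + 1 = 279/100 = 2.79 bits/symbol.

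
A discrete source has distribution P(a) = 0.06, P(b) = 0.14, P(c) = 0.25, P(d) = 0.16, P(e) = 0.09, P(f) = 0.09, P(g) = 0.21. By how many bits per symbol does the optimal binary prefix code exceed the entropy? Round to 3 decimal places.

0.028 bits

Entropy H = −Σ p log₂ p ≈ 2.6618 bits.
Huffman merges: 3/50+9/100→3/20; 9/100+7/50→23/100; 3/20+4/25→31/100; 21/100+23/100→11/25; 1/4+31/100→14/25; 11/25+14/25→1. L = 269/100 ≈ 2.6900.
L − H = 2.6900 − 2.6618 = 0.028 bits.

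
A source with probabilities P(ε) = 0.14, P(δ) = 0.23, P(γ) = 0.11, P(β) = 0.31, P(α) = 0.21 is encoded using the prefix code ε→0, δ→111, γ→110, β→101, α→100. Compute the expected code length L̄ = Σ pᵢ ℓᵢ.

L̄ = Σ pᵢ·ℓᵢ = 0.14·1 + 0.23·3 + 0.11·3 + 0.31·3 + 0.21·3 = 2.72 bits/symbol.

2.72 bits/symbol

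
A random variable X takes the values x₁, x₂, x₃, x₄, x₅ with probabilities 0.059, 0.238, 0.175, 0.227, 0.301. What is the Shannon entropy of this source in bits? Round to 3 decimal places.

H = −Σ pᵢ log₂ pᵢ.
−0.059·log₂(0.059) = 0.2409
−0.238·log₂(0.238) = 0.4929
−0.175·log₂(0.175) = 0.4401
−0.227·log₂(0.227) = 0.4856
−0.301·log₂(0.301) = 0.5214
Sum ≈ 2.1808 → 2.181 bits.

2.181 bits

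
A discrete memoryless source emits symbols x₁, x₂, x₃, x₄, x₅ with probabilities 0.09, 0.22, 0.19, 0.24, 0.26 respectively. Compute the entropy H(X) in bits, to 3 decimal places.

H = −Σ pᵢ log₂ pᵢ.
−0.09·log₂(0.09) = 0.3127
−0.22·log₂(0.22) = 0.4806
−0.19·log₂(0.19) = 0.4552
−0.24·log₂(0.24) = 0.4941
−0.26·log₂(0.26) = 0.5053
Sum ≈ 2.2479 → 2.248 bits.

2.248 bits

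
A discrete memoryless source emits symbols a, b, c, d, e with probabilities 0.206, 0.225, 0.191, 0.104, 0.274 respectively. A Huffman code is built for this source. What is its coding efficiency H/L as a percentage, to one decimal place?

Entropy H = −Σ p log₂ p ≈ 2.2613 bits.
Huffman merges: 13/125+191/1000→59/200; 103/500+9/40→431/1000; 137/500+59/200→569/1000; 431/1000+569/1000→1. L = 459/200 ≈ 2.2950.
Efficiency = H/L = 2.2613/2.2950 = 98.5%.

98.5%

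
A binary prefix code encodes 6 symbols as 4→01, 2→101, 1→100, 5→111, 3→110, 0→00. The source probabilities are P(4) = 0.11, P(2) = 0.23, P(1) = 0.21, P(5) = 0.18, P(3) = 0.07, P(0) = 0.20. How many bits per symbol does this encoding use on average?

L̄ = Σ pᵢ·ℓᵢ = 0.11·2 + 0.23·3 + 0.21·3 + 0.18·3 + 0.07·3 + 0.20·2 = 2.69 bits/symbol.

2.69 bits/symbol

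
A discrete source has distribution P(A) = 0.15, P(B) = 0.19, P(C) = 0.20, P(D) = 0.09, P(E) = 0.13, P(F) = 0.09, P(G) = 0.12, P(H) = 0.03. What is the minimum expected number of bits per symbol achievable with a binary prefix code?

2.92 bits/symbol

Repeatedly combine the two least-probable nodes; the expected code length is the sum of the merged weights.
merge 3/100 + 9/100 → 3/25
merge 9/100 + 3/25 → 21/100
merge 3/25 + 13/100 → 1/4
merge 3/20 + 19/100 → 17/50
merge 1/5 + 21/100 → 41/100
merge 1/4 + 17/50 → 59/100
merge 41/100 + 59/100 → 1
L = 3/25 + 21/100 + 1/4 + 17/50 + 41/100 + 59/100 + 1 = 73/25 = 2.92 bits/symbol.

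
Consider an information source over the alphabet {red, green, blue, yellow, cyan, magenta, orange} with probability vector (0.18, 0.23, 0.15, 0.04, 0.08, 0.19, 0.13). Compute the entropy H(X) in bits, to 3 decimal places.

H = −Σ pᵢ log₂ pᵢ.
−0.18·log₂(0.18) = 0.4453
−0.23·log₂(0.23) = 0.4877
−0.15·log₂(0.15) = 0.4105
−0.04·log₂(0.04) = 0.1858
−0.08·log₂(0.08) = 0.2915
−0.19·log₂(0.19) = 0.4552
−0.13·log₂(0.13) = 0.3826
Sum ≈ 2.6587 → 2.659 bits.

2.659 bits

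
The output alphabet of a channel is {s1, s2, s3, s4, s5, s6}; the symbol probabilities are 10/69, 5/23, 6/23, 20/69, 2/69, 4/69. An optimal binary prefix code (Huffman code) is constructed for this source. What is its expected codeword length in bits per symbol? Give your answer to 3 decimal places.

2.319 bits/symbol

Repeatedly combine the two least-probable nodes; the expected code length is the sum of the merged weights.
merge 2/69 + 4/69 → 2/23
merge 2/23 + 10/69 → 16/69
merge 5/23 + 16/69 → 31/69
merge 6/23 + 20/69 → 38/69
merge 31/69 + 38/69 → 1
L = 2/23 + 16/69 + 31/69 + 38/69 + 1 = 160/69 ≈ 2.319 bits/symbol.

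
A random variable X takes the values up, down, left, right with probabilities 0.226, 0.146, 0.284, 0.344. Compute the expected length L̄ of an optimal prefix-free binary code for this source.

Repeatedly combine the two least-probable nodes; the expected code length is the sum of the merged weights.
merge 73/500 + 113/500 → 93/250
merge 71/250 + 43/125 → 157/250
merge 93/250 + 157/250 → 1
L = 93/250 + 157/250 + 1 = 2 bits/symbol.

2 bits/symbol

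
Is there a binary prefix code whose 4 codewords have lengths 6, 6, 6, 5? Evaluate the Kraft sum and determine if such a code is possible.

With common denominator 2^6 = 64: Σ 2^(−ℓᵢ) = 1/64 + 1/64 + 1/64 + 2/64 = 5/64 = 0.078125.
Kraft's inequality requires Σ ≤ 1; here Σ = 0.078125 ≤ 1, so such a prefix code exists.

0.078125; yes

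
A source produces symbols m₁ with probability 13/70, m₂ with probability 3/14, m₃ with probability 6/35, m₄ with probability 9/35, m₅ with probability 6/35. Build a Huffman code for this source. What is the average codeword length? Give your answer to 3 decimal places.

2.343 bits/symbol

Repeatedly combine the two least-probable nodes; the expected code length is the sum of the merged weights.
merge 6/35 + 6/35 → 12/35
merge 13/70 + 3/14 → 2/5
merge 9/35 + 12/35 → 3/5
merge 2/5 + 3/5 → 1
L = 12/35 + 2/5 + 3/5 + 1 = 82/35 ≈ 2.343 bits/symbol.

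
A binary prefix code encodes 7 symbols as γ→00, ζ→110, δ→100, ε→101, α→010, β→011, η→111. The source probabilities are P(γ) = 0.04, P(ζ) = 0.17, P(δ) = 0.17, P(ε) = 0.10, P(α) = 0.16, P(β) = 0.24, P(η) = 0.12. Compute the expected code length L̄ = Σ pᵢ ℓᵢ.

2.96 bits/symbol

L̄ = Σ pᵢ·ℓᵢ = 0.04·2 + 0.17·3 + 0.17·3 + 0.10·3 + 0.16·3 + 0.24·3 + 0.12·3 = 2.96 bits/symbol.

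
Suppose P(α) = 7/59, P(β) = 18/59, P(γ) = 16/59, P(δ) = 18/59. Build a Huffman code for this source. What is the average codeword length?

2 bits/symbol

Repeatedly combine the two least-probable nodes; the expected code length is the sum of the merged weights.
merge 7/59 + 16/59 → 23/59
merge 18/59 + 18/59 → 36/59
merge 23/59 + 36/59 → 1
L = 23/59 + 36/59 + 1 = 2 bits/symbol.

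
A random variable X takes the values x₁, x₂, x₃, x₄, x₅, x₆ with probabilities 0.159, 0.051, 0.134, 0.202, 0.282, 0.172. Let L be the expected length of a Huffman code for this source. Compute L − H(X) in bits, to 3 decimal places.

0.069 bits

Entropy H = −Σ p log₂ p ≈ 2.4473 bits.
Huffman merges: 51/1000+67/500→37/200; 159/1000+43/250→331/1000; 37/200+101/500→387/1000; 141/500+331/1000→613/1000; 387/1000+613/1000→1. L = 629/250 ≈ 2.5160.
L − H = 2.5160 − 2.4473 = 0.069 bits.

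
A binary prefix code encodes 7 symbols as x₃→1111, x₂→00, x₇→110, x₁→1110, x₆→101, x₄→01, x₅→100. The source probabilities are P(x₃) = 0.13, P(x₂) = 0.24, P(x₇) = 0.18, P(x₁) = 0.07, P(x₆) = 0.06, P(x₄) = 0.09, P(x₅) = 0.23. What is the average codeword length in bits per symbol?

L̄ = Σ pᵢ·ℓᵢ = 0.13·4 + 0.24·2 + 0.18·3 + 0.07·4 + 0.06·3 + 0.09·2 + 0.23·3 = 2.87 bits/symbol.

2.87 bits/symbol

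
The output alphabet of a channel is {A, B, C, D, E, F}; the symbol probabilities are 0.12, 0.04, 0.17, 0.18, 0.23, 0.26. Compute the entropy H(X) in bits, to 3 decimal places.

H = −Σ pᵢ log₂ pᵢ.
−0.12·log₂(0.12) = 0.3671
−0.04·log₂(0.04) = 0.1858
−0.17·log₂(0.17) = 0.4346
−0.18·log₂(0.18) = 0.4453
−0.23·log₂(0.23) = 0.4877
−0.26·log₂(0.26) = 0.5053
Sum ≈ 2.4257 → 2.426 bits.

2.426 bits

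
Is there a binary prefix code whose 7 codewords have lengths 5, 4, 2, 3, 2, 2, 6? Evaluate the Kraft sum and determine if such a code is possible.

0.984375; yes

With common denominator 2^6 = 64: Σ 2^(−ℓᵢ) = 2/64 + 4/64 + 16/64 + 8/64 + 16/64 + 16/64 + 1/64 = 63/64 = 0.984375.
Kraft's inequality requires Σ ≤ 1; here Σ = 0.984375 ≤ 1, so such a prefix code exists.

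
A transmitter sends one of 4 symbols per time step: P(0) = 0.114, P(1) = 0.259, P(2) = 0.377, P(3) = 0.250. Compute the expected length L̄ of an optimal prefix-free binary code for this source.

1.987 bits/symbol

Repeatedly combine the two least-probable nodes; the expected code length is the sum of the merged weights.
merge 57/500 + 1/4 → 91/250
merge 259/1000 + 91/250 → 623/1000
merge 377/1000 + 623/1000 → 1
L = 91/250 + 623/1000 + 1 = 1987/1000 = 1.987 bits/symbol.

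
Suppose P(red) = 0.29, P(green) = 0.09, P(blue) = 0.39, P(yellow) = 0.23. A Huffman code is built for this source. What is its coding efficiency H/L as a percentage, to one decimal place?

95.8%

Entropy H = −Σ p log₂ p ≈ 1.8480 bits.
Huffman merges: 9/100+23/100→8/25; 29/100+8/25→61/100; 39/100+61/100→1. L = 193/100 ≈ 1.9300.
Efficiency = H/L = 1.8480/1.9300 = 95.8%.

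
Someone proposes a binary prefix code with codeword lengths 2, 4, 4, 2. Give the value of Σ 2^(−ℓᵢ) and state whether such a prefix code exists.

0.625; yes

With common denominator 2^4 = 16: Σ 2^(−ℓᵢ) = 4/16 + 1/16 + 1/16 + 4/16 = 10/16 = 0.625.
Kraft's inequality requires Σ ≤ 1; here Σ = 0.625 ≤ 1, so such a prefix code exists.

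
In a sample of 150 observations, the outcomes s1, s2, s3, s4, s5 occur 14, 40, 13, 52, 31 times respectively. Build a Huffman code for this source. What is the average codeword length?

2.18 bits/symbol

Probabilities are the counts divided by 150.
Repeatedly combine the two least-probable nodes; the expected code length is the sum of the merged weights.
merge 13/150 + 7/75 → 9/50
merge 9/50 + 31/150 → 29/75
merge 4/15 + 26/75 → 46/75
merge 29/75 + 46/75 → 1
L = 9/50 + 29/75 + 46/75 + 1 = 109/50 = 2.18 bits/symbol.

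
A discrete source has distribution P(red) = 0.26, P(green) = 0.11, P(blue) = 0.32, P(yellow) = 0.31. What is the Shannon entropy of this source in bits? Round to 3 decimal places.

H = −Σ pᵢ log₂ pᵢ.
−0.26·log₂(0.26) = 0.5053
−0.11·log₂(0.11) = 0.3503
−0.32·log₂(0.32) = 0.5260
−0.31·log₂(0.31) = 0.5238
Sum ≈ 1.9054 → 1.905 bits.

1.905 bits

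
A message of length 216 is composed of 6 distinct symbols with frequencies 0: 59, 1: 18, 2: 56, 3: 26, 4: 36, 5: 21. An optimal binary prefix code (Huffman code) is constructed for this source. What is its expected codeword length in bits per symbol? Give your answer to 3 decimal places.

Probabilities are the counts divided by 216.
Repeatedly combine the two least-probable nodes; the expected code length is the sum of the merged weights.
merge 1/12 + 7/72 → 13/72
merge 13/108 + 1/6 → 31/108
merge 13/72 + 7/27 → 95/216
merge 59/216 + 31/108 → 121/216
merge 95/216 + 121/216 → 1
L = 13/72 + 31/108 + 95/216 + 121/216 + 1 = 533/216 ≈ 2.468 bits/symbol.

2.468 bits/symbol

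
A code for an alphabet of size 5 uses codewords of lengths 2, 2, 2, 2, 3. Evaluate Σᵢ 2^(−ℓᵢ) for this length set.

With common denominator 2^3 = 8: Σ 2^(−ℓᵢ) = 2/8 + 2/8 + 2/8 + 2/8 + 1/8 = 9/8 = 1.125.

1.125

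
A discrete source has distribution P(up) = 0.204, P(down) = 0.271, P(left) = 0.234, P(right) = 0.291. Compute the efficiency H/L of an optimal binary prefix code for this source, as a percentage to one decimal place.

99.3%

Entropy H = −Σ p log₂ p ≈ 1.9869 bits.
Huffman merges: 51/250+117/500→219/500; 271/1000+291/1000→281/500; 219/500+281/500→1. L = 2 ≈ 2.0000.
Efficiency = H/L = 1.9869/2.0000 = 99.3%.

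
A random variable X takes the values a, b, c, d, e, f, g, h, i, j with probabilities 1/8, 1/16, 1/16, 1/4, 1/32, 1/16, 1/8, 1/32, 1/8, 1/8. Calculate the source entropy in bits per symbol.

3.0625 bits

Each probability is a power of 1/2, so log₂(1/p) is an integer.
H = Σ p·log₂(1/p) = 1/8·3 + 1/16·4 + 1/16·4 + 1/4·2 + 1/32·5 + 1/16·4 + 1/8·3 + 1/32·5 + 1/8·3 + 1/8·3 = 3.0625 bits.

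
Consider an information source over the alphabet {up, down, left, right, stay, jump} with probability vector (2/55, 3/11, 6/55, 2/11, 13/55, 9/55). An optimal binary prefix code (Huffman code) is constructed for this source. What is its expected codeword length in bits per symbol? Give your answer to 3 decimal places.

2.455 bits/symbol

Repeatedly combine the two least-probable nodes; the expected code length is the sum of the merged weights.
merge 2/55 + 6/55 → 8/55
merge 8/55 + 9/55 → 17/55
merge 2/11 + 13/55 → 23/55
merge 3/11 + 17/55 → 32/55
merge 23/55 + 32/55 → 1
L = 8/55 + 17/55 + 23/55 + 32/55 + 1 = 27/11 ≈ 2.455 bits/symbol.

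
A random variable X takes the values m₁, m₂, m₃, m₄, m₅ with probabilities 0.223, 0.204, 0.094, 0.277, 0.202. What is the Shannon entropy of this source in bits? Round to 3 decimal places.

H = −Σ pᵢ log₂ pᵢ.
−0.223·log₂(0.223) = 0.4828
−0.204·log₂(0.204) = 0.4678
−0.094·log₂(0.094) = 0.3207
−0.277·log₂(0.277) = 0.5130
−0.202·log₂(0.202) = 0.4661
Sum ≈ 2.2504 → 2.250 bits.

2.250 bits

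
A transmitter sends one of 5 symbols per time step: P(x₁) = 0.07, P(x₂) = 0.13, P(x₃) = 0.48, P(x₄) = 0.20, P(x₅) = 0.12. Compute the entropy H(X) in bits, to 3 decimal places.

1.991 bits

H = −Σ pᵢ log₂ pᵢ.
−0.07·log₂(0.07) = 0.2686
−0.13·log₂(0.13) = 0.3826
−0.48·log₂(0.48) = 0.5083
−0.20·log₂(0.20) = 0.4644
−0.12·log₂(0.12) = 0.3671
Sum ≈ 1.9909 → 1.991 bits.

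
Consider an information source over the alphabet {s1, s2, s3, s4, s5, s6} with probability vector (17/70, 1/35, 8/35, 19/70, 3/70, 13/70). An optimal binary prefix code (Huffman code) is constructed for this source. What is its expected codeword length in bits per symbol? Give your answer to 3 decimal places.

2.329 bits/symbol

Repeatedly combine the two least-probable nodes; the expected code length is the sum of the merged weights.
merge 1/35 + 3/70 → 1/14
merge 1/14 + 13/70 → 9/35
merge 8/35 + 17/70 → 33/70
merge 9/35 + 19/70 → 37/70
merge 33/70 + 37/70 → 1
L = 1/14 + 9/35 + 33/70 + 37/70 + 1 = 163/70 ≈ 2.329 bits/symbol.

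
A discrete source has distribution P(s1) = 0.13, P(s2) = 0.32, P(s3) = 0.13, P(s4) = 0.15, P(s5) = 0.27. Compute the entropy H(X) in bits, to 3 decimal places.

2.212 bits

H = −Σ pᵢ log₂ pᵢ.
−0.13·log₂(0.13) = 0.3826
−0.32·log₂(0.32) = 0.5260
−0.13·log₂(0.13) = 0.3826
−0.15·log₂(0.15) = 0.4105
−0.27·log₂(0.27) = 0.5100
Sum ≈ 2.2119 → 2.212 bits.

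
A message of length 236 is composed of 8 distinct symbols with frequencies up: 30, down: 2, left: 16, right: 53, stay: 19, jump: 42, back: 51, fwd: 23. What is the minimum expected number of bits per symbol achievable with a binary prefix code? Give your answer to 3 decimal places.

Probabilities are the counts divided by 236.
Repeatedly combine the two least-probable nodes; the expected code length is the sum of the merged weights.
merge 1/118 + 4/59 → 9/118
merge 9/118 + 19/236 → 37/236
merge 23/236 + 15/118 → 53/236
merge 37/236 + 21/118 → 79/236
merge 51/236 + 53/236 → 26/59
merge 53/236 + 79/236 → 33/59
merge 26/59 + 33/59 → 1
L = 9/118 + 37/236 + 53/236 + 79/236 + 26/59 + 33/59 + 1 = 659/236 ≈ 2.792 bits/symbol.

2.792 bits/symbol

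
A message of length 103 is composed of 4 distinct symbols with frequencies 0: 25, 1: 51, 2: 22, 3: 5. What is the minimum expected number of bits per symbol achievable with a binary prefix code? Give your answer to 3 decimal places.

1.767 bits/symbol

Probabilities are the counts divided by 103.
Repeatedly combine the two least-probable nodes; the expected code length is the sum of the merged weights.
merge 5/103 + 22/103 → 27/103
merge 25/103 + 27/103 → 52/103
merge 51/103 + 52/103 → 1
L = 27/103 + 52/103 + 1 = 182/103 ≈ 1.767 bits/symbol.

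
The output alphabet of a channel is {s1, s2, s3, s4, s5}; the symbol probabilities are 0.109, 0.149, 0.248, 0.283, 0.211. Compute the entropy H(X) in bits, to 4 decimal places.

H = −Σ pᵢ log₂ pᵢ.
−0.109·log₂(0.109) = 0.3485
−0.149·log₂(0.149) = 0.4092
−0.248·log₂(0.248) = 0.4989
−0.283·log₂(0.283) = 0.5154
−0.211·log₂(0.211) = 0.4736
Sum ≈ 2.2457 → 2.2457 bits.

2.2457 bits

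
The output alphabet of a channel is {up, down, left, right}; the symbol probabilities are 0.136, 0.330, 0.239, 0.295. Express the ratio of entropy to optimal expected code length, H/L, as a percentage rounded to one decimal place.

96.6%

Entropy H = −Σ p log₂ p ≈ 1.9323 bits.
Huffman merges: 17/125+239/1000→3/8; 59/200+33/100→5/8; 3/8+5/8→1. L = 2 ≈ 2.0000.
Efficiency = H/L = 1.9323/2.0000 = 96.6%.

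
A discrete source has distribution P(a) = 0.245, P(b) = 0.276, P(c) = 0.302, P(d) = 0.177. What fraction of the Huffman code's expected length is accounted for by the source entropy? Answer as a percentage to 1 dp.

Entropy H = −Σ p log₂ p ≈ 1.9736 bits.
Huffman merges: 177/1000+49/200→211/500; 69/250+151/500→289/500; 211/500+289/500→1. L = 2 ≈ 2.0000.
Efficiency = H/L = 1.9736/2.0000 = 98.7%.

98.7%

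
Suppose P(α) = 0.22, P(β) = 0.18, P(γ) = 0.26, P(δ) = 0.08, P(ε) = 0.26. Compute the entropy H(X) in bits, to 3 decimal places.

H = −Σ pᵢ log₂ pᵢ.
−0.22·log₂(0.22) = 0.4806
−0.18·log₂(0.18) = 0.4453
−0.26·log₂(0.26) = 0.5053
−0.08·log₂(0.08) = 0.2915
−0.26·log₂(0.26) = 0.5053
Sum ≈ 2.2280 → 2.228 bits.

2.228 bits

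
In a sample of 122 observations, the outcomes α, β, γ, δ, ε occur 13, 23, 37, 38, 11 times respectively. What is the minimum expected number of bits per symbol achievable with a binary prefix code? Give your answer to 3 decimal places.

Probabilities are the counts divided by 122.
Repeatedly combine the two least-probable nodes; the expected code length is the sum of the merged weights.
merge 11/122 + 13/122 → 12/61
merge 23/122 + 12/61 → 47/122
merge 37/122 + 19/61 → 75/122
merge 47/122 + 75/122 → 1
L = 12/61 + 47/122 + 75/122 + 1 = 134/61 ≈ 2.197 bits/symbol.

2.197 bits/symbol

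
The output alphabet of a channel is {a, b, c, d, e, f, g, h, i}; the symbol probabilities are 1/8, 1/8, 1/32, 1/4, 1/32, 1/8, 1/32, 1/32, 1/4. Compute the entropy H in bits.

2.75 bits

Each probability is a power of 1/2, so log₂(1/p) is an integer.
H = Σ p·log₂(1/p) = 1/8·3 + 1/8·3 + 1/32·5 + 1/4·2 + 1/32·5 + 1/8·3 + 1/32·5 + 1/32·5 + 1/4·2 = 2.75 bits.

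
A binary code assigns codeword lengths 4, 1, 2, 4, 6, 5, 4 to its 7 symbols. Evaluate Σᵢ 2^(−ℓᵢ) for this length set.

With common denominator 2^6 = 64: Σ 2^(−ℓᵢ) = 4/64 + 32/64 + 16/64 + 4/64 + 1/64 + 2/64 + 4/64 = 63/64 = 0.984375.

0.984375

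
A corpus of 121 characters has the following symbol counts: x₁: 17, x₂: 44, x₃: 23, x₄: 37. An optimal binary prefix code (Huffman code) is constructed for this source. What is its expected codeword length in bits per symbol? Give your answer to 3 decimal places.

Probabilities are the counts divided by 121.
Repeatedly combine the two least-probable nodes; the expected code length is the sum of the merged weights.
merge 17/121 + 23/121 → 40/121
merge 37/121 + 40/121 → 7/11
merge 4/11 + 7/11 → 1
L = 40/121 + 7/11 + 1 = 238/121 ≈ 1.967 bits/symbol.

1.967 bits/symbol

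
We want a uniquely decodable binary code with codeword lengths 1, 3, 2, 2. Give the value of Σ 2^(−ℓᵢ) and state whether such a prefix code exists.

1.125; no

With common denominator 2^3 = 8: Σ 2^(−ℓᵢ) = 4/8 + 1/8 + 2/8 + 2/8 = 9/8 = 1.125.
Kraft's inequality requires Σ ≤ 1; here Σ = 1.125 > 1, so no such prefix code exists.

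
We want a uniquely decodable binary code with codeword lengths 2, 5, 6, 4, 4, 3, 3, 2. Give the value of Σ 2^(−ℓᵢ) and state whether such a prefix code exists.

With common denominator 2^6 = 64: Σ 2^(−ℓᵢ) = 16/64 + 2/64 + 1/64 + 4/64 + 4/64 + 8/64 + 8/64 + 16/64 = 59/64 = 0.921875.
Kraft's inequality requires Σ ≤ 1; here Σ = 0.921875 ≤ 1, so such a prefix code exists.

0.921875; yes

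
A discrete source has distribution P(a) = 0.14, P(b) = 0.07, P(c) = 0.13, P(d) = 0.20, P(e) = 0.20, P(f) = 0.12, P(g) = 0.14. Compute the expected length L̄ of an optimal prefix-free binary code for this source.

Repeatedly combine the two least-probable nodes; the expected code length is the sum of the merged weights.
merge 7/100 + 3/25 → 19/100
merge 13/100 + 7/50 → 27/100
merge 7/50 + 19/100 → 33/100
merge 1/5 + 1/5 → 2/5
merge 27/100 + 33/100 → 3/5
merge 2/5 + 3/5 → 1
L = 19/100 + 27/100 + 33/100 + 2/5 + 3/5 + 1 = 279/100 = 2.79 bits/symbol.

2.79 bits/symbol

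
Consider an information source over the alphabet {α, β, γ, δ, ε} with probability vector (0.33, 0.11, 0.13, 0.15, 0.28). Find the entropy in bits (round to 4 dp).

H = −Σ pᵢ log₂ pᵢ.
−0.33·log₂(0.33) = 0.5278
−0.11·log₂(0.11) = 0.3503
−0.13·log₂(0.13) = 0.3826
−0.15·log₂(0.15) = 0.4105
−0.28·log₂(0.28) = 0.5142
Sum ≈ 2.1855 → 2.1855 bits.

2.1855 bits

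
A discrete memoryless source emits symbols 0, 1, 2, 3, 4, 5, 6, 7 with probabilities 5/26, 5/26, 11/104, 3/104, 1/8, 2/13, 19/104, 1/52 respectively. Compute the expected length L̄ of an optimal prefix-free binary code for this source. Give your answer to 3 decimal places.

2.817 bits/symbol

Repeatedly combine the two least-probable nodes; the expected code length is the sum of the merged weights.
merge 1/52 + 3/104 → 5/104
merge 5/104 + 11/104 → 2/13
merge 1/8 + 2/13 → 29/104
merge 2/13 + 19/104 → 35/104
merge 5/26 + 5/26 → 5/13
merge 29/104 + 35/104 → 8/13
merge 5/13 + 8/13 → 1
L = 5/104 + 2/13 + 29/104 + 35/104 + 5/13 + 8/13 + 1 = 293/104 ≈ 2.817 bits/symbol.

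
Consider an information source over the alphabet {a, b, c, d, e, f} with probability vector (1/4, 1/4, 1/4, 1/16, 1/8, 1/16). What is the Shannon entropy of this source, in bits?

Each probability is a power of 1/2, so log₂(1/p) is an integer.
H = Σ p·log₂(1/p) = 1/4·2 + 1/4·2 + 1/4·2 + 1/16·4 + 1/8·3 + 1/16·4 = 2.375 bits.

2.375 bits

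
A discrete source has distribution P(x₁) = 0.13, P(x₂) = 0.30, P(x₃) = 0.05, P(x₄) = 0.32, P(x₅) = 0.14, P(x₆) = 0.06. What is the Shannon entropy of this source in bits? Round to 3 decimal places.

H = −Σ pᵢ log₂ pᵢ.
−0.13·log₂(0.13) = 0.3826
−0.30·log₂(0.30) = 0.5211
−0.05·log₂(0.05) = 0.2161
−0.32·log₂(0.32) = 0.5260
−0.14·log₂(0.14) = 0.3971
−0.06·log₂(0.06) = 0.2435
Sum ≈ 2.2865 → 2.287 bits.

2.287 bits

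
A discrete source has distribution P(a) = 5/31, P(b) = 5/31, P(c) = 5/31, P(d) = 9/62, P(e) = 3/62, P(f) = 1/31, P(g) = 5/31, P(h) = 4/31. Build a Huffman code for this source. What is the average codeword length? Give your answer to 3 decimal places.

Repeatedly combine the two least-probable nodes; the expected code length is the sum of the merged weights.
merge 1/31 + 3/62 → 5/62
merge 5/62 + 4/31 → 13/62
merge 9/62 + 5/31 → 19/62
merge 5/31 + 5/31 → 10/31
merge 5/31 + 13/62 → 23/62
merge 19/62 + 10/31 → 39/62
merge 23/62 + 39/62 → 1
L = 5/62 + 13/62 + 19/62 + 10/31 + 23/62 + 39/62 + 1 = 181/62 ≈ 2.919 bits/symbol.

2.919 bits/symbol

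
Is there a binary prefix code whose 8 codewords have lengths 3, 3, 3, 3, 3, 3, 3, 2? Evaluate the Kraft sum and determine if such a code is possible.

With common denominator 2^3 = 8: Σ 2^(−ℓᵢ) = 1/8 + 1/8 + 1/8 + 1/8 + 1/8 + 1/8 + 1/8 + 2/8 = 9/8 = 1.125.
Kraft's inequality requires Σ ≤ 1; here Σ = 1.125 > 1, so no such prefix code exists.

1.125; no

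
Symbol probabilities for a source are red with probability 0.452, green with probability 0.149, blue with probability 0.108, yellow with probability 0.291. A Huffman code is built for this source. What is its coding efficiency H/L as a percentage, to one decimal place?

Entropy H = −Σ p log₂ p ≈ 1.7921 bits.
Huffman merges: 27/250+149/1000→257/1000; 257/1000+291/1000→137/250; 113/250+137/250→1. L = 361/200 ≈ 1.8050.
Efficiency = H/L = 1.7921/1.8050 = 99.3%.

99.3%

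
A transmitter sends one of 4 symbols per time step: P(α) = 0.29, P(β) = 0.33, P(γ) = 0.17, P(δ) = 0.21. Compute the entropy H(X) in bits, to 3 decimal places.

H = −Σ pᵢ log₂ pᵢ.
−0.29·log₂(0.29) = 0.5179
−0.33·log₂(0.33) = 0.5278
−0.17·log₂(0.17) = 0.4346
−0.21·log₂(0.21) = 0.4728
Sum ≈ 1.9531 → 1.953 bits.

1.953 bits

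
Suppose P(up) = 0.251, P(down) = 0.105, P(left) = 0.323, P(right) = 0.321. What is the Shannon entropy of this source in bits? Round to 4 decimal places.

H = −Σ pᵢ log₂ pᵢ.
−0.251·log₂(0.251) = 0.5006
−0.105·log₂(0.105) = 0.3414
−0.323·log₂(0.323) = 0.5266
−0.321·log₂(0.321) = 0.5262
Sum ≈ 1.8948 → 1.8948 bits.

1.8948 bits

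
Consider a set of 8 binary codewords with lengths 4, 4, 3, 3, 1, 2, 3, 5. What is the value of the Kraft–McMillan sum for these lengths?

1.28125

With common denominator 2^5 = 32: Σ 2^(−ℓᵢ) = 2/32 + 2/32 + 4/32 + 4/32 + 16/32 + 8/32 + 4/32 + 1/32 = 41/32 = 1.28125.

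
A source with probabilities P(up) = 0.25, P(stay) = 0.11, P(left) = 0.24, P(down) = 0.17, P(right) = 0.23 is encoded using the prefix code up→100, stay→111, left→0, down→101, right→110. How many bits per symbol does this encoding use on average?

2.52 bits/symbol

L̄ = Σ pᵢ·ℓᵢ = 0.25·3 + 0.11·3 + 0.24·1 + 0.17·3 + 0.23·3 = 2.52 bits/symbol.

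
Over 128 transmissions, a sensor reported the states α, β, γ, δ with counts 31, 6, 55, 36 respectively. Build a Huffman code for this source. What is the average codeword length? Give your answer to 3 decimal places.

Probabilities are the counts divided by 128.
Repeatedly combine the two least-probable nodes; the expected code length is the sum of the merged weights.
merge 3/64 + 31/128 → 37/128
merge 9/32 + 37/128 → 73/128
merge 55/128 + 73/128 → 1
L = 37/128 + 73/128 + 1 = 119/64 ≈ 1.859 bits/symbol.

1.859 bits/symbol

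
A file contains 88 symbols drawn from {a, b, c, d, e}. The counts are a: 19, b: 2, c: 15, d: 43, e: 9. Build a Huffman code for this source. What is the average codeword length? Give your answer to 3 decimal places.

1.932 bits/symbol

Probabilities are the counts divided by 88.
Repeatedly combine the two least-probable nodes; the expected code length is the sum of the merged weights.
merge 1/44 + 9/88 → 1/8
merge 1/8 + 15/88 → 13/44
merge 19/88 + 13/44 → 45/88
merge 43/88 + 45/88 → 1
L = 1/8 + 13/44 + 45/88 + 1 = 85/44 ≈ 1.932 bits/symbol.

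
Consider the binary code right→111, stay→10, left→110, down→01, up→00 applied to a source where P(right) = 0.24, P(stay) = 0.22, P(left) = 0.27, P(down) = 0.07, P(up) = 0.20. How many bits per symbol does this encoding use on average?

L̄ = Σ pᵢ·ℓᵢ = 0.24·3 + 0.22·2 + 0.27·3 + 0.07·2 + 0.20·2 = 2.51 bits/symbol.

2.51 bits/symbol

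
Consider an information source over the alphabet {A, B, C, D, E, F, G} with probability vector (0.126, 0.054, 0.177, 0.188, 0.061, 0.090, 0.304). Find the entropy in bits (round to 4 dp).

H = −Σ pᵢ log₂ pᵢ.
−0.126·log₂(0.126) = 0.3766
−0.054·log₂(0.054) = 0.2274
−0.177·log₂(0.177) = 0.4422
−0.188·log₂(0.188) = 0.4533
−0.061·log₂(0.061) = 0.2461
−0.090·log₂(0.090) = 0.3127
−0.304·log₂(0.304) = 0.5222
Sum ≈ 2.5804 → 2.5804 bits.

2.5804 bits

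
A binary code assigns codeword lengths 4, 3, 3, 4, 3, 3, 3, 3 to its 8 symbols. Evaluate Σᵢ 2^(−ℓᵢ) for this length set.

With common denominator 2^4 = 16: Σ 2^(−ℓᵢ) = 1/16 + 2/16 + 2/16 + 1/16 + 2/16 + 2/16 + 2/16 + 2/16 = 14/16 = 0.875.

0.875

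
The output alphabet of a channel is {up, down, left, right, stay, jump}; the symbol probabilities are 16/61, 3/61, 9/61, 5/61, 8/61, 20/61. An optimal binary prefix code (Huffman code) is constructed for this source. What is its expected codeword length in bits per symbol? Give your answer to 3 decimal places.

2.393 bits/symbol

Repeatedly combine the two least-probable nodes; the expected code length is the sum of the merged weights.
merge 3/61 + 5/61 → 8/61
merge 8/61 + 8/61 → 16/61
merge 9/61 + 16/61 → 25/61
merge 16/61 + 20/61 → 36/61
merge 25/61 + 36/61 → 1
L = 8/61 + 16/61 + 25/61 + 36/61 + 1 = 146/61 ≈ 2.393 bits/symbol.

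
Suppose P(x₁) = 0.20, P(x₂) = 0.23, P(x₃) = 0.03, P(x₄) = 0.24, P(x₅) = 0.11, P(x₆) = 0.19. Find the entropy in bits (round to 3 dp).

2.403 bits

H = −Σ pᵢ log₂ pᵢ.
−0.20·log₂(0.20) = 0.4644
−0.23·log₂(0.23) = 0.4877
−0.03·log₂(0.03) = 0.1518
−0.24·log₂(0.24) = 0.4941
−0.11·log₂(0.11) = 0.3503
−0.19·log₂(0.19) = 0.4552
Sum ≈ 2.4035 → 2.403 bits.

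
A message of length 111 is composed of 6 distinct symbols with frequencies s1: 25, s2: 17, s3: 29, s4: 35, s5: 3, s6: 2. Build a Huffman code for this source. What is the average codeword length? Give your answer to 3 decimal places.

2.243 bits/symbol

Probabilities are the counts divided by 111.
Repeatedly combine the two least-probable nodes; the expected code length is the sum of the merged weights.
merge 2/111 + 1/37 → 5/111
merge 5/111 + 17/111 → 22/111
merge 22/111 + 25/111 → 47/111
merge 29/111 + 35/111 → 64/111
merge 47/111 + 64/111 → 1
L = 5/111 + 22/111 + 47/111 + 64/111 + 1 = 83/37 ≈ 2.243 bits/symbol.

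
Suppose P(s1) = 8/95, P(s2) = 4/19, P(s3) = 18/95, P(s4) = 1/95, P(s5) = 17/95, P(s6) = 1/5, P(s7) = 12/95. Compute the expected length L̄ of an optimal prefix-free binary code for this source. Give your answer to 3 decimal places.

2.684 bits/symbol

Repeatedly combine the two least-probable nodes; the expected code length is the sum of the merged weights.
merge 1/95 + 8/95 → 9/95
merge 9/95 + 12/95 → 21/95
merge 17/95 + 18/95 → 7/19
merge 1/5 + 4/19 → 39/95
merge 21/95 + 7/19 → 56/95
merge 39/95 + 56/95 → 1
L = 9/95 + 21/95 + 7/19 + 39/95 + 56/95 + 1 = 51/19 ≈ 2.684 bits/symbol.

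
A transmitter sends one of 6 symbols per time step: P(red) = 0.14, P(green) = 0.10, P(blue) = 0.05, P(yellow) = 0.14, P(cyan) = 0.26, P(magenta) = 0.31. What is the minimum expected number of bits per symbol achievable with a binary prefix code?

2.43 bits/symbol

Repeatedly combine the two least-probable nodes; the expected code length is the sum of the merged weights.
merge 1/20 + 1/10 → 3/20
merge 7/50 + 7/50 → 7/25
merge 3/20 + 13/50 → 41/100
merge 7/25 + 31/100 → 59/100
merge 41/100 + 59/100 → 1
L = 3/20 + 7/25 + 41/100 + 59/100 + 1 = 243/100 = 2.43 bits/symbol.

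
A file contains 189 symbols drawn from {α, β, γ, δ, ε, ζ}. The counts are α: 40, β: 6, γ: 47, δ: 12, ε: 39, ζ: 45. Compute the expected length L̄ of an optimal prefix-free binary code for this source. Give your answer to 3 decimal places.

Probabilities are the counts divided by 189.
Repeatedly combine the two least-probable nodes; the expected code length is the sum of the merged weights.
merge 2/63 + 4/63 → 2/21
merge 2/21 + 13/63 → 19/63
merge 40/189 + 5/21 → 85/189
merge 47/189 + 19/63 → 104/189
merge 85/189 + 104/189 → 1
L = 2/21 + 19/63 + 85/189 + 104/189 + 1 = 151/63 ≈ 2.397 bits/symbol.

2.397 bits/symbol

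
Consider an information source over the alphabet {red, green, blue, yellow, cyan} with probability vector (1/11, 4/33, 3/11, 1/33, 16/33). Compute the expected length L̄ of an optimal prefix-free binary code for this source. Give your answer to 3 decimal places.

1.879 bits/symbol

Repeatedly combine the two least-probable nodes; the expected code length is the sum of the merged weights.
merge 1/33 + 1/11 → 4/33
merge 4/33 + 4/33 → 8/33
merge 8/33 + 3/11 → 17/33
merge 16/33 + 17/33 → 1
L = 4/33 + 8/33 + 17/33 + 1 = 62/33 ≈ 1.879 bits/symbol.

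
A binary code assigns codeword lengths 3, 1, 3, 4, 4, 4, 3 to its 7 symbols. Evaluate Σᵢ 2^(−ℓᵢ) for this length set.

With common denominator 2^4 = 16: Σ 2^(−ℓᵢ) = 2/16 + 8/16 + 2/16 + 1/16 + 1/16 + 1/16 + 2/16 = 17/16 = 1.0625.

1.0625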